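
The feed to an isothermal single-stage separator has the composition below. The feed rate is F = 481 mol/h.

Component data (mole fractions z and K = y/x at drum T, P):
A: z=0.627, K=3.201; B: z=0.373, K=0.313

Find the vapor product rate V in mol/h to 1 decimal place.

Rachford–Rice: g(V/F) = Σ zᵢ(Kᵢ−1)/(1+V/F(Kᵢ−1)) = 0.
Check two-phase: ΣzᵢKᵢ = 2.124 > 1 and Σzᵢ/Kᵢ = 1.388 > 1, so g(0) = 1.124 > 0 and g(1) = -0.388 < 0.
Iterate (Newton) starting at V/F = 0.39:
  V/F = 0.390: g = 0.3926, g' = -1.208 → V/F = 0.715
  V/F = 0.715: g = 0.0326, g' = -1.139 → V/F = 0.744
  V/F = 0.744: g = -0.0005, g' = -1.173 → V/F = 0.743
Converged at V/F = 0.743.
Then V = V/F·F = 0.7432·481 = 357.5 mol/h and L = F − V = 123.5 mol/h.

V = 357.5 mol/h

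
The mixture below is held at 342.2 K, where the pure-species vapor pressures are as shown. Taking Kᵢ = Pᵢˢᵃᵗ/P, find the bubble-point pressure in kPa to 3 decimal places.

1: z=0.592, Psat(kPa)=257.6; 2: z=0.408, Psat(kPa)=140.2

Pbub = 209.701 kPa

At the bubble point ψ → 0, so ΣzᵢKᵢ = 1 with Kᵢ = Pᵢˢᵃᵗ/P ⇒ P = ΣzᵢPᵢˢᵃᵗ.
P = 0.592·257.6 + 0.408·140.2 = 209.701 kPa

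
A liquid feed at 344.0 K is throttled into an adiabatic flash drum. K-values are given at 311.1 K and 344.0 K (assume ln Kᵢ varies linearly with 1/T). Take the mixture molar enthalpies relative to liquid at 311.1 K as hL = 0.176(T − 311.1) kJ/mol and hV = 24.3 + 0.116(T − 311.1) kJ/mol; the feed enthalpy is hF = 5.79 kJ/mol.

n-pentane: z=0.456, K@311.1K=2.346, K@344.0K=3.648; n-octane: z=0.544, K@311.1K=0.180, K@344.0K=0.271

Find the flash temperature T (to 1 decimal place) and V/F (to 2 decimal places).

T = 315.9 K, V/F = 0.21

Adiabatic flash: solve Rachford–Rice at each trial T, then check hF = ψ·hV(T) + (1−ψ)·hL(T).
  T = 311.1 K: K = (2.346, 0.180), RR gives ψ = 0.152, H_out = 3.692 kJ/mol
  T = 344.0 K: K = (3.648, 0.271), RR gives ψ = 0.420, H_out = 15.169 kJ/mol
  T = 327.6 K: K = (2.960, 0.223), RR gives ψ = 0.310, H_out = 10.119 kJ/mol
  T = 319.4 K: K = (2.645, 0.201), RR gives ψ = 0.240, H_out = 7.176 kJ/mol
  T = 315.2 K: K = (2.491, 0.190), RR gives ψ = 0.198, H_out = 5.493 kJ/mol
  T = 317.3 K: K = (2.567, 0.196), RR gives ψ = 0.220, H_out = 6.353 kJ/mol
Linear interpolation between T = 315.2 (H_out = 5.493) and T = 317.3 (H_out = 6.353) on hF = 5.79 gives T ≈ 315.9 K, at which ψ = 0.21.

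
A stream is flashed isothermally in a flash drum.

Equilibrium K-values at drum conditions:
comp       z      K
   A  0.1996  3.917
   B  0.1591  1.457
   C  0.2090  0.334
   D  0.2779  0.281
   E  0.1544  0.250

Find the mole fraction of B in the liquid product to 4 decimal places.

Material balance + equilibrium reduce to Σ zᵢ(Kᵢ−1)/(1+V/F(Kᵢ−1)) = 0.
g(0) = ΣzᵢKᵢ − 1 = 0.2001 and g(1) = 1 − Σzᵢ/Kᵢ = -1.3925, so a root lies in (0, 1).
Newton–Raphson from V/F = 0.5:
  V/F = 0.5000: g = -0.40992, g' = -1.0839 → V/F = 0.1218
  V/F = 0.1218: g = 0.00054, g' = -1.3419 → V/F = 0.1222
Converged at V/F = 0.1222.
Compositions from xᵢ = zᵢ/(1+V/F(Kᵢ−1)), yᵢ = Kᵢxᵢ:
  A: x = 0.1471, y = 0.5764
  B: x = 0.1507, y = 0.2195
  C: x = 0.2275, y = 0.0760
  D: x = 0.3047, y = 0.0856
  E: x = 0.1700, y = 0.0425

x_B = 0.1507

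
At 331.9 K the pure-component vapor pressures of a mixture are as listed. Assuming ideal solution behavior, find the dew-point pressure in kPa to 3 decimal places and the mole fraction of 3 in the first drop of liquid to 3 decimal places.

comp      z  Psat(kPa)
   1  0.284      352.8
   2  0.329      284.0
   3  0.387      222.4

At the dew point ψ → 1, so Σzᵢ/Kᵢ = 1 with Kᵢ = Pᵢˢᵃᵗ/P ⇒ 1/P = Σzᵢ/Pᵢˢᵃᵗ.
1/P = 0.284/352.8 + 0.329/284.0 + 0.387/222.4 = 0.003704 ⇒ P = 270.011 kPa
xᵢ = zᵢP/Pᵢˢᵃᵗ ⇒ x_3 = 0.387·270.011/222.4 = 0.470

Pdew = 270.011 kPa, x_3 = 0.470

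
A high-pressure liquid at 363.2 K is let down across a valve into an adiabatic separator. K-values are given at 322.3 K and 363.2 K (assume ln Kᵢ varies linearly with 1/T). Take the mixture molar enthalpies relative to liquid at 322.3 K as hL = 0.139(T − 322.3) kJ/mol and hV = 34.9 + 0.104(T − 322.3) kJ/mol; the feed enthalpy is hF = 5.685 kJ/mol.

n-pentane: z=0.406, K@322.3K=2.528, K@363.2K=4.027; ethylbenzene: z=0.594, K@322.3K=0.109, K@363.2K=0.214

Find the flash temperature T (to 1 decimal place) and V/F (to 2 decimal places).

Adiabatic flash: solve Rachford–Rice at each trial T, then check hF = ψ·hV(T) + (1−ψ)·hL(T).
  T = 322.3 K: K = (2.528, 0.109), RR gives ψ = 0.067, H_out = 2.336 kJ/mol
  T = 363.2 K: K = (4.027, 0.214), RR gives ψ = 0.320, H_out = 16.405 kJ/mol
  T = 342.8 K: K = (3.237, 0.156), RR gives ψ = 0.215, H_out = 10.216 kJ/mol
  T = 332.6 K: K = (2.873, 0.131), RR gives ψ = 0.150, H_out = 6.621 kJ/mol
  T = 327.5 K: K = (2.700, 0.120), RR gives ψ = 0.112, H_out = 4.604 kJ/mol
  T = 330.1 K: K = (2.787, 0.126), RR gives ψ = 0.132, H_out = 5.655 kJ/mol
  T = 331.4 K: K = (2.832, 0.128), RR gives ψ = 0.142, H_out = 6.162 kJ/mol
Linear interpolation between T = 330.1 (H_out = 5.655) and T = 331.4 (H_out = 6.162) on hF = 5.685 gives T ≈ 330.2 K, at which ψ = 0.13.

T = 330.2 K, V/F = 0.13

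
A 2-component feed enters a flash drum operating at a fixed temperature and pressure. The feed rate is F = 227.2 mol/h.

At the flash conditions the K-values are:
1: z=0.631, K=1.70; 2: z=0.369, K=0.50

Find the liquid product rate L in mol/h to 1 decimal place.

L = 60.2 mol/h

Rachford–Rice: g(ψ) = Σ zᵢ(Kᵢ−1)/(1+ψ(Kᵢ−1)) = 0.
g(0) = ΣzᵢKᵢ − 1 = 0.257 and g(1) = 1 − Σzᵢ/Kᵢ = -0.109, so a root lies in (0, 1).
Newton–Raphson from ψ = 0.5:
  ψ = 0.500: g = 0.0812, g' = -0.334 → ψ = 0.743
  ψ = 0.743: g = -0.0031, g' = -0.367 → ψ = 0.735
Converged at ψ = 0.735.
Then V = ψ·F = 0.7349·227.2 = 167.0 mol/h and L = F − V = 60.2 mol/h.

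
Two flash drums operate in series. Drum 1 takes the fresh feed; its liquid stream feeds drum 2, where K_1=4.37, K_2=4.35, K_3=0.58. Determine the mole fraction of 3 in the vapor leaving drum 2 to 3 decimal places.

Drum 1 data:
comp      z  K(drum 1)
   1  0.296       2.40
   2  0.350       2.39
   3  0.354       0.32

Drum 1:
Let ψ₁ = V/F and solve Σ zᵢ(Kᵢ−1)/(1+ψ₁(Kᵢ−1)) = 0.
g(0) = ΣzᵢKᵢ − 1 = 0.660 and g(1) = 1 − Σzᵢ/Kᵢ = -0.376, so a root lies in (0, 1).
Newton–Raphson from ψ₁ = 0.52:
  ψ₁ = 0.520: g = 0.1498, g' = -0.814 → ψ₁ = 0.704
  ψ₁ = 0.704: g = -0.0073, g' = -0.922 → ψ₁ = 0.696
Converged at ψ₁ = 0.696.
Drum-1 compositions:
  1: x = 0.150, y = 0.360
  2: x = 0.178, y = 0.425
  3: x = 0.672, y = 0.215
Drum-2 feed = drum-1 liquid: z₂ = (0.1499, 0.1779, 0.6722).
Drum 2:
Material balance + equilibrium reduce to Σ zᵢ(Kᵢ−1)/(1+ψ₂(Kᵢ−1)) = 0.
Feasibility: ΣzᵢKᵢ = 1.819, Σzᵢ/Kᵢ = 1.234 — both > 1, two phases present.
Newton–Raphson from ψ₂ = 0.37:
  ψ₂ = 0.370: g = 0.1566, g' = -0.901 → ψ₂ = 0.544
  ψ₂ = 0.544: g = 0.0236, g' = -0.662 → ψ₂ = 0.579
  ψ₂ = 0.579: g = 0.0005, g' = -0.633 → ψ₂ = 0.580
Converged at ψ₂ = 0.580.
  1: x = 0.051, y = 0.222
  2: x = 0.060, y = 0.263
  3: x = 0.889, y = 0.516

y_3 (drum 2) = 0.516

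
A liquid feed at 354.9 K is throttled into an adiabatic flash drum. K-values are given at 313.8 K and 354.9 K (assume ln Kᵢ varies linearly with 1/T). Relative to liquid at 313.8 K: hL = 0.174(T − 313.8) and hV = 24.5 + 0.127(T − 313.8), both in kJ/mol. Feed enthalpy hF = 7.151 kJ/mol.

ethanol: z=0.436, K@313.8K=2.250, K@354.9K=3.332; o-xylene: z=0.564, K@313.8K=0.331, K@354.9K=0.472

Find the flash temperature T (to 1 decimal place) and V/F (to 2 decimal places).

Adiabatic flash: solve Rachford–Rice at each trial T, then check hF = ψ·hV(T) + (1−ψ)·hL(T).
  T = 313.8 K: K = (2.250, 0.331), RR gives ψ = 0.201, H_out = 4.913 kJ/mol
  T = 354.9 K: K = (3.332, 0.472), RR gives ψ = 0.584, H_out = 20.329 kJ/mol
  T = 334.4 K: K = (2.773, 0.400), RR gives ψ = 0.408, H_out = 13.190 kJ/mol
  T = 324.1 K: K = (2.506, 0.365), RR gives ψ = 0.312, H_out = 9.284 kJ/mol
  T = 319.0 K: K = (2.378, 0.348), RR gives ψ = 0.259, H_out = 7.195 kJ/mol
  T = 316.4 K: K = (2.314, 0.339), RR gives ψ = 0.231, H_out = 6.076 kJ/mol
  T = 317.7 K: K = (2.346, 0.344), RR gives ψ = 0.245, H_out = 6.641 kJ/mol
Linear interpolation between T = 317.7 (H_out = 6.641) and T = 319.0 (H_out = 7.195) on hF = 7.151 gives T ≈ 318.9 K, at which ψ = 0.26.

T = 318.9 K, V/F = 0.26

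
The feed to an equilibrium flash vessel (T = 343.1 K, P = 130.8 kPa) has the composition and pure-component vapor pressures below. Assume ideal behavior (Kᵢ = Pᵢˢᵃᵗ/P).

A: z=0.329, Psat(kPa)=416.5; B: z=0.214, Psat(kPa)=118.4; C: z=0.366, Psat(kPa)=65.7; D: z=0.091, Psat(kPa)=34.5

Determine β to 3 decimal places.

β = 0.460

Raoult's law: Kᵢ = Pᵢˢᵃᵗ/P = Pᵢˢᵃᵗ/130.8.
  K_A = 416.5/130.8 = 3.18425, K_B = 118.4/130.8 = 0.90520, K_C = 65.7/130.8 = 0.50229, K_D = 34.5/130.8 = 0.26376
Let β = V/F and solve Σ zᵢ(Kᵢ−1)/(1+β(Kᵢ−1)) = 0.
g(0) = ΣzᵢKᵢ − 1 = 0.449 and g(1) = 1 − Σzᵢ/Kᵢ = -0.413, so a root lies in (0, 1).
Newton–Raphson from β = 0.32:
  β = 0.320: g = 0.0977, g' = -0.759 → β = 0.449
  β = 0.449: g = 0.0070, g' = -0.663 → β = 0.459
  β = 0.459: g = 0.0000, g' = -0.658 → β = 0.460
Converged at β = 0.460.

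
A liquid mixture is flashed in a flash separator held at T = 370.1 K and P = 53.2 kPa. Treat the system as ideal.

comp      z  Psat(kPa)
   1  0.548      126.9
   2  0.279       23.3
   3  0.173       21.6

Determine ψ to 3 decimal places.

Raoult's law: Kᵢ = Pᵢˢᵃᵗ/P = Pᵢˢᵃᵗ/53.2.
  K_1 = 126.9/53.2 = 2.38534, K_2 = 23.3/53.2 = 0.43797, K_3 = 21.6/53.2 = 0.40602
Let ψ = V/F and solve Σ zᵢ(Kᵢ−1)/(1+ψ(Kᵢ−1)) = 0.
g(0) = ΣzᵢKᵢ − 1 = 0.500 and g(1) = 1 − Σzᵢ/Kᵢ = -0.293, so a root lies in (0, 1).
Newton–Raphson from ψ = 0.5:
  ψ = 0.500: g = 0.0842, g' = -0.661 → ψ = 0.627
  ψ = 0.627: g = 0.0001, g' = -0.666 → ψ = 0.628
Converged at ψ = 0.628.

ψ = 0.628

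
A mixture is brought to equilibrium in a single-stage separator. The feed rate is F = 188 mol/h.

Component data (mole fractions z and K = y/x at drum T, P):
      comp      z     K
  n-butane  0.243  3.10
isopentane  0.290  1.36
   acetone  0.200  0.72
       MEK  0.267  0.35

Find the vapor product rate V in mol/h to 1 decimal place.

Let ψ = V/F and solve Σ zᵢ(Kᵢ−1)/(1+ψ(Kᵢ−1)) = 0.
Check two-phase: ΣzᵢKᵢ = 1.385 > 1 and Σzᵢ/Kᵢ = 1.332 > 1, so g(0) = 0.385 > 0 and g(1) = -0.332 < 0.
Newton–Raphson from ψ = 0.49:
  ψ = 0.490: g = 0.0207, g' = -0.551 → ψ = 0.528
Converged at ψ = 0.528.
Then V = ψ·F = 0.5276·188 = 99.2 mol/h and L = F − V = 88.8 mol/h.

V = 99.2 mol/h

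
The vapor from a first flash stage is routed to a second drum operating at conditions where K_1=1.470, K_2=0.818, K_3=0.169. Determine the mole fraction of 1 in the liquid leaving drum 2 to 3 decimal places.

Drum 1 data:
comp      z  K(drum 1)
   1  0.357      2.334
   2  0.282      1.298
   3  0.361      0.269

Drum 1:
Rachford–Rice: g(ψ₁) = Σ zᵢ(Kᵢ−1)/(1+ψ₁(Kᵢ−1)) = 0.
Check two-phase: ΣzᵢKᵢ = 1.296 > 1 and Σzᵢ/Kᵢ = 1.712 > 1, so g(0) = 0.296 > 0 and g(1) = -0.712 < 0.
Iterate (Newton) starting at ψ₁ = 0.33:
  ψ₁ = 0.330: g = 0.0594, g' = -0.662 → ψ₁ = 0.420
  ψ₁ = 0.420: g = -0.0007, g' = -0.682 → ψ₁ = 0.419
Converged at ψ₁ = 0.419.
Drum-1 compositions:
  1: x = 0.229, y = 0.535
  2: x = 0.251, y = 0.325
  3: x = 0.520, y = 0.140
Drum-2 feed = drum-1 vapor: z₂ = (0.5346, 0.3254, 0.1399).
Drum 2:
Material balance + equilibrium reduce to Σ zᵢ(Kᵢ−1)/(1+ψ₂(Kᵢ−1)) = 0.
g(0) = ΣzᵢKᵢ − 1 = 0.076 and g(1) = 1 − Σzᵢ/Kᵢ = -0.590, so a root lies in (0, 1).
Newton iteration, ψ₂⁰ = 0.5:
  ψ₂ = 0.500: g = -0.0607, g' = -0.373 → ψ₂ = 0.338
  ψ₂ = 0.338: g = -0.0079, g' = -0.287 → ψ₂ = 0.310
Converged at ψ₂ = 0.310.
  1: x = 0.467, y = 0.686
  2: x = 0.345, y = 0.282
  3: x = 0.188, y = 0.032

x_1 (drum 2) = 0.467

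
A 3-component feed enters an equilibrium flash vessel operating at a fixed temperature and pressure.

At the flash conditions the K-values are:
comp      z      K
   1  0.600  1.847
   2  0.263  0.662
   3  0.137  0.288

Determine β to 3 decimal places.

β = 0.716

Rachford–Rice: g(β) = Σ zᵢ(Kᵢ−1)/(1+β(Kᵢ−1)) = 0.
g(0) = ΣzᵢKᵢ − 1 = 0.322 and g(1) = 1 − Σzᵢ/Kᵢ = -0.198, so a root lies in (0, 1).
Newton–Raphson from β = 0.5:
  β = 0.500: g = 0.0986, g' = -0.423 → β = 0.733
  β = 0.733: g = -0.0086, g' = -0.521 → β = 0.716
Converged at β = 0.716.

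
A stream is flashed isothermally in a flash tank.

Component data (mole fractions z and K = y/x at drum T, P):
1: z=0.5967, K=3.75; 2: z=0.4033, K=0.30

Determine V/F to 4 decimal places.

V/F = 0.7058

Material balance + equilibrium reduce to Σ zᵢ(Kᵢ−1)/(1+V/F(Kᵢ−1)) = 0.
g(0) = ΣzᵢKᵢ − 1 = 1.3586 and g(1) = 1 − Σzᵢ/Kᵢ = -0.5035, so a root lies in (0, 1).
Newton iteration, V/F⁰ = 0.5:
  V/F = 0.5000: g = 0.25659, g' = -1.2677 → V/F = 0.7024
  V/F = 0.7024: g = 0.00436, g' = -1.2899 → V/F = 0.7058
Converged at V/F = 0.7058.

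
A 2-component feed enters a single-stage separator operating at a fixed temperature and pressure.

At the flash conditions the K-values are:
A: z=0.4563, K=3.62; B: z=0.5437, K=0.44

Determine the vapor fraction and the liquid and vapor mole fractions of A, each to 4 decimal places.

ψ = 0.6073, x_A = 0.1761, y_A = 0.6375

Let ψ = V/F and solve Σ zᵢ(Kᵢ−1)/(1+ψ(Kᵢ−1)) = 0.
Feasibility: ΣzᵢKᵢ = 1.8910, Σzᵢ/Kᵢ = 1.3617 — both > 1, two phases present.
Binary case is linear: z₁(K₁−1)(1+ψ(K₂−1)) + z₂(K₂−1)(1+ψ(K₁−1)) = 0
⇒ ψ = [z₁(K₁−1)+z₂(K₂−1)] / [−(K₁−1)(K₂−1)] = 0.89103/1.46720 = 0.6073
Compositions from xᵢ = zᵢ/(1+ψ(Kᵢ−1)), yᵢ = Kᵢxᵢ:
  A: x = 0.1761, y = 0.6375
  B: x = 0.8239, y = 0.3625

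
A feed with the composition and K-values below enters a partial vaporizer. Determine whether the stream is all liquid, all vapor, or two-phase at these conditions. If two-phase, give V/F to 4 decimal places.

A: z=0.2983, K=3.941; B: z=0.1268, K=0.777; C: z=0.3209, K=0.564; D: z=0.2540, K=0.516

two-phase, V/F = 0.4724

ΣzᵢKᵢ = 1.5862; Σzᵢ/Kᵢ = 1.3001.
Both exceed 1, so a two-phase solution exists.
Newton–Raphson from ψ = 0.5:
  ψ = 0.5000: g = -0.01782, g' = -0.6340 → ψ = 0.4719
  ψ = 0.4719: g = 0.00031, g' = -0.6570 → ψ = 0.4724
Converged at ψ = 0.4724.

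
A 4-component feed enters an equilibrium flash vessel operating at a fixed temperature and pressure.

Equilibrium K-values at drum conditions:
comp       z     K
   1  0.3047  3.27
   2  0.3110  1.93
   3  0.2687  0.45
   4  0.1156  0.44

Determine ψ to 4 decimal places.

Let ψ = V/F and solve Σ zᵢ(Kᵢ−1)/(1+ψ(Kᵢ−1)) = 0.
Check two-phase: ΣzᵢKᵢ = 1.7684 > 1 and Σzᵢ/Kᵢ = 1.1142 > 1, so g(0) = 0.7684 > 0 and g(1) = -0.1142 < 0.
Iterate (Newton) starting at ψ = 0.5:
  ψ = 0.5000: g = 0.22764, g' = -0.6943 → ψ = 0.8278
  ψ = 0.8278: g = 0.01164, g' = -0.6752 → ψ = 0.8451
  ψ = 0.8451: g = -0.00007, g' = -0.6831 → ψ = 0.8450
Converged at ψ = 0.8450.

ψ = 0.8450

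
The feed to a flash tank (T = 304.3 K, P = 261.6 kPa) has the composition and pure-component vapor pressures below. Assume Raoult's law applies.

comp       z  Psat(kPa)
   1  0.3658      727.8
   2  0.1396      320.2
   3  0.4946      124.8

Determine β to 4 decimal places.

Raoult's law: Kᵢ = Pᵢˢᵃᵗ/P = Pᵢˢᵃᵗ/261.6.
  K_1 = 727.8/261.6 = 2.782110, K_2 = 320.2/261.6 = 1.224006, K_3 = 124.8/261.6 = 0.477064
Rachford–Rice: g(β) = Σ zᵢ(Kᵢ−1)/(1+β(Kᵢ−1)) = 0.
Feasibility: ΣzᵢKᵢ = 1.4245, Σzᵢ/Kᵢ = 1.2823 — both > 1, two phases present.
Newton–Raphson from β = 0.5:
  β = 0.5000: g = 0.02263, g' = -0.5785 → β = 0.5391
  β = 0.5391: g = 0.00018, g' = -0.5701 → β = 0.5394
Converged at β = 0.5394.

β = 0.5394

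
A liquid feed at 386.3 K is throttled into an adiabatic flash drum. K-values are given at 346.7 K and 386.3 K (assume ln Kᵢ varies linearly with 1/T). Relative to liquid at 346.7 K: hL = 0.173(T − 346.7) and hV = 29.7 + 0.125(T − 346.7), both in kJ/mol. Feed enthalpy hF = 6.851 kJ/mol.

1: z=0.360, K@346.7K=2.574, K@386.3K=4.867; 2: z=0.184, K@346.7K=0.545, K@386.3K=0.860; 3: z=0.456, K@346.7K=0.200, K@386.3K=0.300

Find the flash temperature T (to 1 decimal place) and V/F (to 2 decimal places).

T = 353.6 K, V/F = 0.19

Adiabatic flash: solve Rachford–Rice at each trial T, then check hF = ψ·hV(T) + (1−ψ)·hL(T).
  T = 346.7 K: K = (2.574, 0.545, 0.200), RR gives ψ = 0.105, H_out = 3.121 kJ/mol
  T = 386.3 K: K = (4.867, 0.860, 0.300), RR gives ψ = 0.462, H_out = 19.700 kJ/mol
  T = 366.5 K: K = (3.601, 0.693, 0.248), RR gives ψ = 0.317, H_out = 12.542 kJ/mol
  T = 356.6 K: K = (3.059, 0.617, 0.223), RR gives ψ = 0.225, H_out = 8.290 kJ/mol
  T = 351.6 K: K = (2.807, 0.580, 0.211), RR gives ψ = 0.169, H_out = 5.831 kJ/mol
  T = 354.1 K: K = (2.931, 0.598, 0.217), RR gives ψ = 0.198, H_out = 7.094 kJ/mol
  T = 352.9 K: K = (2.871, 0.589, 0.214), RR gives ψ = 0.184, H_out = 6.497 kJ/mol
Linear interpolation between T = 352.9 (H_out = 6.497) and T = 354.1 (H_out = 7.094) on hF = 6.851 gives T ≈ 353.6 K, at which ψ = 0.19.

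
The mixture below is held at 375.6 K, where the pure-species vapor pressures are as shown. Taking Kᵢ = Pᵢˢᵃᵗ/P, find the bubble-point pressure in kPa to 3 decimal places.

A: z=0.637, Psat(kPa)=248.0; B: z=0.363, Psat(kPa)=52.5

Pbub = 177.034 kPa

At the bubble point ψ → 0, so ΣzᵢKᵢ = 1 with Kᵢ = Pᵢˢᵃᵗ/P ⇒ P = ΣzᵢPᵢˢᵃᵗ.
P = 0.637·248.0 + 0.363·52.5 = 177.034 kPa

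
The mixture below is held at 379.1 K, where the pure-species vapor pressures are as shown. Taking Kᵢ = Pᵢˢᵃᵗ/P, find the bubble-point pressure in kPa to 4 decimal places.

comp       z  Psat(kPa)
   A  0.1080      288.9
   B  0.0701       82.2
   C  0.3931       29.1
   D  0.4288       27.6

Pbub = 60.2375 kPa

At the bubble point ψ → 0, so ΣzᵢKᵢ = 1 with Kᵢ = Pᵢˢᵃᵗ/P ⇒ P = ΣzᵢPᵢˢᵃᵗ.
P = 0.1080·288.9 + 0.0701·82.2 + 0.3931·29.1 + 0.4288·27.6 = 60.2375 kPa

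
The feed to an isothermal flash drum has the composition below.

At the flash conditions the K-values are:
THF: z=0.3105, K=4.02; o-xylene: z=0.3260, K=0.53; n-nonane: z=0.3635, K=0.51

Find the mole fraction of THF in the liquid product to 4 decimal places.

Material balance + equilibrium reduce to Σ zᵢ(Kᵢ−1)/(1+ψ(Kᵢ−1)) = 0.
g(0) = ΣzᵢKᵢ − 1 = 0.6064 and g(1) = 1 − Σzᵢ/Kᵢ = -0.4051, so a root lies in (0, 1).
Newton–Raphson from ψ = 0.5:
  ψ = 0.5000: g = -0.06261, g' = -0.7257 → ψ = 0.4137
  ψ = 0.4137: g = 0.00326, g' = -0.8079 → ψ = 0.4177
  ψ = 0.4177: g = 0.00001, g' = -0.8031 → ψ = 0.4178
Converged at ψ = 0.4178.
Compositions from xᵢ = zᵢ/(1+ψ(Kᵢ−1)), yᵢ = Kᵢxᵢ:
  THF: x = 0.1373, y = 0.5519
  o-xylene: x = 0.4056, y = 0.2150
  n-nonane: x = 0.4571, y = 0.2331

x_THF = 0.1373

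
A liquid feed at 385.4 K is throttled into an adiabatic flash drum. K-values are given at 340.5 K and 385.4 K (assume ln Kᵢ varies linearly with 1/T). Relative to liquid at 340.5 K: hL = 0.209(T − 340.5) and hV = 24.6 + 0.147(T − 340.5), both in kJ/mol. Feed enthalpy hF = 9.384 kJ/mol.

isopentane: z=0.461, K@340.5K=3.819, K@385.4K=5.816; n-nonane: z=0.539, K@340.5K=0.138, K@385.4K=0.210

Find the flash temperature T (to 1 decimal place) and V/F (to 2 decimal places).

Adiabatic flash: solve Rachford–Rice at each trial T, then check hF = ψ·hV(T) + (1−ψ)·hL(T).
  T = 340.5 K: K = (3.819, 0.138), RR gives ψ = 0.344, H_out = 8.453 kJ/mol
  T = 385.4 K: K = (5.816, 0.210), RR gives ψ = 0.472, H_out = 19.673 kJ/mol
  T = 362.9 K: K = (4.772, 0.172), RR gives ψ = 0.414, H_out = 14.294 kJ/mol
  T = 351.7 K: K = (4.284, 0.155), RR gives ψ = 0.381, H_out = 11.456 kJ/mol
  T = 346.1 K: K = (4.049, 0.146), RR gives ψ = 0.363, H_out = 9.979 kJ/mol
  T = 343.3 K: K = (3.933, 0.142), RR gives ψ = 0.354, H_out = 9.223 kJ/mol
  T = 344.7 K: K = (3.991, 0.144), RR gives ψ = 0.358, H_out = 9.602 kJ/mol
Linear interpolation between T = 343.3 (H_out = 9.223) and T = 344.7 (H_out = 9.602) on hF = 9.384 gives T ≈ 343.9 K, at which ψ = 0.36.

T = 343.9 K, V/F = 0.36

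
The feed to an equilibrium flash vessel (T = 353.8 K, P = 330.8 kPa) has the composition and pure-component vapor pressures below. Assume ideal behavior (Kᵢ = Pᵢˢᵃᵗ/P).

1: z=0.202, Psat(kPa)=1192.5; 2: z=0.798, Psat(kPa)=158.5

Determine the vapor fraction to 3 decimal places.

Raoult's law: Kᵢ = Pᵢˢᵃᵗ/P = Pᵢˢᵃᵗ/330.8.
  K_1 = 1192.5/330.8 = 3.60490, K_2 = 158.5/330.8 = 0.47914
Let ψ = V/F and solve Σ zᵢ(Kᵢ−1)/(1+ψ(Kᵢ−1)) = 0.
Feasibility: ΣzᵢKᵢ = 1.111, Σzᵢ/Kᵢ = 1.722 — both > 1, two phases present.
Binary case is linear: z₁(K₁−1)(1+ψ(K₂−1)) + z₂(K₂−1)(1+ψ(K₁−1)) = 0
⇒ ψ = [z₁(K₁−1)+z₂(K₂−1)] / [−(K₁−1)(K₂−1)] = 0.1105/1.3568 = 0.081

ψ = 0.081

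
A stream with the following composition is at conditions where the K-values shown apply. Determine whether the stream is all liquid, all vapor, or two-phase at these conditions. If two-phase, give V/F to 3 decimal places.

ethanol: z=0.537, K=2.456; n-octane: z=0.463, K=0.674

ΣzᵢKᵢ = 1.631; Σzᵢ/Kᵢ = 0.906.
Since Σzᵢ/Kᵢ < 1 the mixture is above its dew point — single vapor phase.

all vapor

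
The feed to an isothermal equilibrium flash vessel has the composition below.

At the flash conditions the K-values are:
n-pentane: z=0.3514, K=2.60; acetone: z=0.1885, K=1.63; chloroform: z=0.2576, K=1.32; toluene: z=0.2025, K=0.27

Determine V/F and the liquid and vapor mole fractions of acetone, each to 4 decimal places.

V/F = 0.8403, x_acetone = 0.1232, y_acetone = 0.2009

Rachford–Rice: g(V/F) = Σ zᵢ(Kᵢ−1)/(1+V/F(Kᵢ−1)) = 0.
g(0) = ΣzᵢKᵢ − 1 = 0.6156 and g(1) = 1 − Σzᵢ/Kᵢ = -0.1959, so a root lies in (0, 1).
Newton–Raphson from V/F = 0.5:
  V/F = 0.5000: g = 0.24093, g' = -0.6081 → V/F = 0.8962
  V/F = 0.8962: g = -0.05653, g' = -1.1008 → V/F = 0.8448
  V/F = 0.8448: g = -0.00422, g' = -0.9455 → V/F = 0.8404
  V/F = 0.8404: g = -0.00003, g' = -0.9343 → V/F = 0.8403
Converged at V/F = 0.8403.
Compositions from xᵢ = zᵢ/(1+V/F(Kᵢ−1)), yᵢ = Kᵢxᵢ:
  n-pentane: x = 0.1499, y = 0.3897
  acetone: x = 0.1232, y = 0.2009
  chloroform: x = 0.2030, y = 0.2680
  toluene: x = 0.5239, y = 0.1414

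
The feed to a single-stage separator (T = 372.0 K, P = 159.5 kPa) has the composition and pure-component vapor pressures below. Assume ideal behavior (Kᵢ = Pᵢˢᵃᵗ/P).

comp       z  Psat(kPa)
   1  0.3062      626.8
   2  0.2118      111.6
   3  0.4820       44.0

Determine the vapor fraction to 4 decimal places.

ψ = 0.2682

Raoult's law: Kᵢ = Pᵢˢᵃᵗ/P = Pᵢˢᵃᵗ/159.5.
  K_1 = 626.8/159.5 = 3.929781, K_2 = 111.6/159.5 = 0.699687, K_3 = 44.0/159.5 = 0.275862
Material balance + equilibrium reduce to Σ zᵢ(Kᵢ−1)/(1+ψ(Kᵢ−1)) = 0.
Feasibility: ΣzᵢKᵢ = 1.4845, Σzᵢ/Kᵢ = 2.1279 — both > 1, two phases present.
Iterate (Newton) starting at ψ = 0.45:
  ψ = 0.4500: g = -0.20435, g' = -1.0707 → ψ = 0.2591
  ψ = 0.2591: g = 0.01130, g' = -1.2547 → ψ = 0.2681
  ψ = 0.2681: g = 0.00008, g' = -1.2362 → ψ = 0.2682
Converged at ψ = 0.2682.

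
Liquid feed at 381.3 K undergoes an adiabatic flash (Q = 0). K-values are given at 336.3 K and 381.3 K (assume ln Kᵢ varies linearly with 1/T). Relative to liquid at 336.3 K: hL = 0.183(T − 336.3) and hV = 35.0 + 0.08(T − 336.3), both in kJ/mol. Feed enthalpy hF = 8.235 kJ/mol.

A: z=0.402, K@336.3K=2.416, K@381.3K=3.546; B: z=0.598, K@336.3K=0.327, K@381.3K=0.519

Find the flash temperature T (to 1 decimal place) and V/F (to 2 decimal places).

Adiabatic flash: solve Rachford–Rice at each trial T, then check hF = ψ·hV(T) + (1−ψ)·hL(T).
  T = 336.3 K: K = (2.416, 0.327), RR gives ψ = 0.175, H_out = 6.125 kJ/mol
  T = 381.3 K: K = (3.546, 0.519), RR gives ψ = 0.601, H_out = 26.481 kJ/mol
  T = 358.8 K: K = (2.962, 0.418), RR gives ψ = 0.386, H_out = 16.732 kJ/mol
  T = 347.6 K: K = (2.685, 0.371), RR gives ψ = 0.285, H_out = 11.700 kJ/mol
  T = 342.0 K: K = (2.551, 0.349), RR gives ψ = 0.232, H_out = 9.023 kJ/mol
  T = 339.1 K: K = (2.482, 0.338), RR gives ψ = 0.203, H_out = 7.574 kJ/mol
  T = 340.6 K: K = (2.517, 0.344), RR gives ψ = 0.218, H_out = 8.329 kJ/mol
Linear interpolation between T = 339.1 (H_out = 7.574) and T = 340.6 (H_out = 8.329) on hF = 8.235 gives T ≈ 340.4 K, at which ψ = 0.22.

T = 340.4 K, V/F = 0.22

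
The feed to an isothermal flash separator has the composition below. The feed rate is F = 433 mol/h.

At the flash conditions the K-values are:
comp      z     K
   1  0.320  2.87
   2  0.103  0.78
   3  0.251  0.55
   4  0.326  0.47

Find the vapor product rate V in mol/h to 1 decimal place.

Material balance + equilibrium reduce to Σ zᵢ(Kᵢ−1)/(1+ψ(Kᵢ−1)) = 0.
Check two-phase: ΣzᵢKᵢ = 1.290 > 1 and Σzᵢ/Kᵢ = 1.394 > 1, so g(0) = 0.290 > 0 and g(1) = -0.394 < 0.
Newton–Raphson from ψ = 0.65:
  ψ = 0.650: g = -0.1796, g' = -0.549 → ψ = 0.323
  ψ = 0.323: g = 0.0079, g' = -0.643 → ψ = 0.336
Converged at ψ = 0.336.
Then V = ψ·F = 0.3356·433 = 145.3 mol/h and L = F − V = 287.7 mol/h.

V = 145.3 mol/h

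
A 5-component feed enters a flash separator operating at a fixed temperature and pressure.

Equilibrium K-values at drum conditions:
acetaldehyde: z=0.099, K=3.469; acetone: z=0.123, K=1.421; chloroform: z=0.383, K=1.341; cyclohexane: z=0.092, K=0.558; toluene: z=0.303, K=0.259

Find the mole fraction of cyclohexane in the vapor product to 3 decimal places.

y_cyclohexane = 0.058

Rachford–Rice: g(ψ) = Σ zᵢ(Kᵢ−1)/(1+ψ(Kᵢ−1)) = 0.
Check two-phase: ΣzᵢKᵢ = 1.162 > 1 and Σzᵢ/Kᵢ = 1.735 > 1, so g(0) = 0.162 > 0 and g(1) = -0.735 < 0.
Newton–Raphson from ψ = 0.5:
  ψ = 0.500: g = -0.1451, g' = -0.618 → ψ = 0.265
  ψ = 0.265: g = -0.0114, g' = -0.556 → ψ = 0.245
Converged at ψ = 0.245.
Compositions from xᵢ = zᵢ/(1+ψ(Kᵢ−1)), yᵢ = Kᵢxᵢ:
  acetaldehyde: x = 0.062, y = 0.214
  acetone: x = 0.112, y = 0.158
  chloroform: x = 0.353, y = 0.474
  cyclohexane: x = 0.103, y = 0.058
  toluene: x = 0.370, y = 0.096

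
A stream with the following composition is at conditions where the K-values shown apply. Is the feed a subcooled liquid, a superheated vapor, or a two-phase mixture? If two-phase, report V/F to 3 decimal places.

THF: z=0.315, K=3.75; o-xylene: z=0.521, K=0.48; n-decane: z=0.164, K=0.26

ΣzᵢKᵢ = 1.474; Σzᵢ/Kᵢ = 1.800.
Both exceed 1, so a two-phase solution exists.
Rachford–Rice: g(ψ) = Σ zᵢ(Kᵢ−1)/(1+ψ(Kᵢ−1)) = 0.
Iterate (Newton) starting at ψ = 0.45:
  ψ = 0.450: g = -0.1485, g' = -0.918 → ψ = 0.288
  ψ = 0.288: g = 0.0103, g' = -1.081 → ψ = 0.298
Converged at ψ = 0.298.

two-phase, V/F = 0.298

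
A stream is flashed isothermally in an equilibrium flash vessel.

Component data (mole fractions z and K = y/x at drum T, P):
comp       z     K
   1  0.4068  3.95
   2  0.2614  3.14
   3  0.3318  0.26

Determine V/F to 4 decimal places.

V/F = 0.7749

Rachford–Rice: g(V/F) = Σ zᵢ(Kᵢ−1)/(1+V/F(Kᵢ−1)) = 0.
Feasibility: ΣzᵢKᵢ = 2.5139, Σzᵢ/Kᵢ = 1.4624 — both > 1, two phases present.
Newton–Raphson from V/F = 0.64:
  V/F = 0.6400: g = 0.18517, g' = -1.2934 → V/F = 0.7832
  V/F = 0.7832: g = -0.01241, g' = -1.5180 → V/F = 0.7750
  V/F = 0.7750: g = -0.00009, g' = -1.4960 → V/F = 0.7749
Converged at V/F = 0.7749.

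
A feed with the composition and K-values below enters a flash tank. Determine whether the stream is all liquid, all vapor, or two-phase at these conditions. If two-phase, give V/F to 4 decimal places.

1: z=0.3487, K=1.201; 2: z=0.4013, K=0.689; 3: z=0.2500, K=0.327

all liquid

ΣzᵢKᵢ = 0.7770; Σzᵢ/Kᵢ = 1.6373.
Since ΣzᵢKᵢ < 1 the mixture is below its bubble point — single liquid phase.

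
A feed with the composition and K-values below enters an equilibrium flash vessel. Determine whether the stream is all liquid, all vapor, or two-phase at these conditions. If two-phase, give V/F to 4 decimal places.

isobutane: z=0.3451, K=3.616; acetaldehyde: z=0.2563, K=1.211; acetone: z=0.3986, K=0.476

two-phase, V/F = 0.7628

ΣzᵢKᵢ = 1.7480; Σzᵢ/Kᵢ = 1.1445.
Both exceed 1, so a two-phase solution exists.
Rachford–Rice: g(ψ) = Σ zᵢ(Kᵢ−1)/(1+ψ(Kᵢ−1)) = 0.
Iterate (Newton) starting at ψ = 0.5:
  ψ = 0.5000: g = 0.15705, g' = -0.6536 → ψ = 0.7403
  ψ = 0.7403: g = 0.01297, g' = -0.5745 → ψ = 0.7629
  ψ = 0.7629: g = -0.00001, g' = -0.5754 → ψ = 0.7628
Converged at ψ = 0.7628.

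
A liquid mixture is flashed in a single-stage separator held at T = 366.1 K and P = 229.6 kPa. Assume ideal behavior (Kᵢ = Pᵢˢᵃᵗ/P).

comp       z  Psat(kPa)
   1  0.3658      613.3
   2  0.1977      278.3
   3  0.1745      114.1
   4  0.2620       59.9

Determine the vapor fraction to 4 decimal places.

Raoult's law: Kᵢ = Pᵢˢᵃᵗ/P = Pᵢˢᵃᵗ/229.6.
  K_1 = 613.3/229.6 = 2.671167, K_2 = 278.3/229.6 = 1.212108, K_3 = 114.1/229.6 = 0.496951, K_4 = 59.9/229.6 = 0.260889
Rachford–Rice: g(ψ) = Σ zᵢ(Kᵢ−1)/(1+ψ(Kᵢ−1)) = 0.
g(0) = ΣzᵢKᵢ − 1 = 0.3718 and g(1) = 1 − Σzᵢ/Kᵢ = -0.6554, so a root lies in (0, 1).
Newton iteration, ψ⁰ = 0.5:
  ψ = 0.5000: g = -0.05349, g' = -0.7494 → ψ = 0.4286
  ψ = 0.4286: g = -0.00073, g' = -0.7327 → ψ = 0.4276
Converged at ψ = 0.4276.

ψ = 0.4276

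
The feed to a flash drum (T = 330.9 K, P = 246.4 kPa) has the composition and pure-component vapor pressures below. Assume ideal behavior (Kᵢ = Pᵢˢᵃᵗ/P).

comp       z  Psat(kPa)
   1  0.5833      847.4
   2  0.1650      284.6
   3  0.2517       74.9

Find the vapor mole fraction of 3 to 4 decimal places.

y_3 = 0.2044

Raoult's law: Kᵢ = Pᵢˢᵃᵗ/P = Pᵢˢᵃᵗ/246.4.
  K_1 = 847.4/246.4 = 3.439123, K_2 = 284.6/246.4 = 1.155032, K_3 = 74.9/246.4 = 0.303977
Iterate (Newton) starting at V/F = 0.5:
  V/F = 0.5000: g = 0.39604, g' = -0.9947 → V/F = 0.8982
  V/F = 0.8982: g = 0.00100, g' = -1.2117 → V/F = 0.8990
Converged at V/F = 0.8990.
Compositions from xᵢ = zᵢ/(1+V/F(Kᵢ−1)), yᵢ = Kᵢxᵢ:
  1: x = 0.1827, y = 0.6283
  2: x = 0.1448, y = 0.1673
  3: x = 0.6725, y = 0.2044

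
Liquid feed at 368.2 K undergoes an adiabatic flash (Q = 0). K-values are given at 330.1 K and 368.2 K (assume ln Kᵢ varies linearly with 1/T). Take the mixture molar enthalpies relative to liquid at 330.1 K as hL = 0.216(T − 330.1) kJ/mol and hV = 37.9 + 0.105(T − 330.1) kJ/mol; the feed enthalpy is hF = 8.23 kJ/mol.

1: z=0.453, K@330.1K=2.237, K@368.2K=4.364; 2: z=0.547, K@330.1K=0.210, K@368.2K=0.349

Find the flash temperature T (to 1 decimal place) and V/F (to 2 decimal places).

T = 334.1 K, V/F = 0.20

Adiabatic flash: solve Rachford–Rice at each trial T, then check hF = ψ·hV(T) + (1−ψ)·hL(T).
  T = 330.1 K: K = (2.237, 0.210), RR gives ψ = 0.131, H_out = 4.973 kJ/mol
  T = 368.2 K: K = (4.364, 0.349), RR gives ψ = 0.533, H_out = 26.185 kJ/mol
  T = 349.1 K: K = (3.179, 0.274), RR gives ψ = 0.373, H_out = 17.462 kJ/mol
  T = 339.6 K: K = (2.680, 0.241), RR gives ψ = 0.271, H_out = 12.043 kJ/mol
  T = 334.9 K: K = (2.454, 0.225), RR gives ψ = 0.209, H_out = 8.829 kJ/mol
  T = 332.5 K: K = (2.344, 0.218), RR gives ψ = 0.172, H_out = 6.988 kJ/mol
Linear interpolation between T = 332.5 (H_out = 6.988) and T = 334.9 (H_out = 8.829) on hF = 8.23 gives T ≈ 334.1 K, at which ψ = 0.20.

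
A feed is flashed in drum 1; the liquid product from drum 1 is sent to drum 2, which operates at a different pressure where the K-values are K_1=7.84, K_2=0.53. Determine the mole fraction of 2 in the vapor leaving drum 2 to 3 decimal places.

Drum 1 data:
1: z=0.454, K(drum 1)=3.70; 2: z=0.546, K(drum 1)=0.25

y_2 (drum 2) = 0.496

Drum 1:
Rachford–Rice: g(ψ₁) = Σ zᵢ(Kᵢ−1)/(1+ψ₁(Kᵢ−1)) = 0.
g(0) = ΣzᵢKᵢ − 1 = 0.816 and g(1) = 1 − Σzᵢ/Kᵢ = -1.307, so a root lies in (0, 1).
Binary case is linear: z₁(K₁−1)(1+ψ₁(K₂−1)) + z₂(K₂−1)(1+ψ₁(K₁−1)) = 0
⇒ ψ₁ = [z₁(K₁−1)+z₂(K₂−1)] / [−(K₁−1)(K₂−1)] = 0.8163/2.0250 = 0.403
Drum-1 compositions:
  1: x = 0.217, y = 0.804
  2: x = 0.783, y = 0.196
Drum-2 feed = drum-1 liquid: z₂ = (0.2174, 0.7826).
Drum 2:
Newton iteration, ψ₂⁰ = 0.57:
  ψ₂ = 0.570: g = -0.1989, g' = -0.746 → ψ₂ = 0.304
  ψ₂ = 0.304: g = 0.0544, g' = -1.310 → ψ₂ = 0.345
  ψ₂ = 0.345: g = 0.0035, g' = -1.147 → ψ₂ = 0.348
Converged at ψ₂ = 0.348.
  1: x = 0.064, y = 0.504
  2: x = 0.936, y = 0.496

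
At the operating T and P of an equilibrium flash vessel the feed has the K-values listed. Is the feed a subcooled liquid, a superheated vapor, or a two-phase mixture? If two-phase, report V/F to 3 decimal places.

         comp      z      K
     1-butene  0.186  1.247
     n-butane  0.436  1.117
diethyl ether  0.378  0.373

subcooled liquid

ΣzᵢKᵢ = 0.860; Σzᵢ/Kᵢ = 1.553.
Since ΣzᵢKᵢ < 1 the mixture is below its bubble point — single liquid phase.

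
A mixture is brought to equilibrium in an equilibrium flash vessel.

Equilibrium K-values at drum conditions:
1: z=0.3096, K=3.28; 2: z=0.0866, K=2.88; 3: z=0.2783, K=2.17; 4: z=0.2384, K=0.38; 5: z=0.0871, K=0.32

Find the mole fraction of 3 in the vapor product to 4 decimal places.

y_3 = 0.3004

Material balance + equilibrium reduce to Σ zᵢ(Kᵢ−1)/(1+β(Kᵢ−1)) = 0.
Feasibility: ΣzᵢKᵢ = 1.9873, Σzᵢ/Kᵢ = 1.1523 — both > 1, two phases present.
Newton–Raphson from β = 0.66:
  β = 0.6600: g = 0.18057, g' = -0.8339 → β = 0.8765
  β = 0.8765: g = -0.01272, g' = -1.0020 → β = 0.8638
  β = 0.8638: g = -0.00012, g' = -0.9827 → β = 0.8637
Converged at β = 0.8637.
Compositions from xᵢ = zᵢ/(1+β(Kᵢ−1)), yᵢ = Kᵢxᵢ:
  1: x = 0.1043, y = 0.3420
  2: x = 0.0330, y = 0.0951
  3: x = 0.1384, y = 0.3004
  4: x = 0.5132, y = 0.1950
  5: x = 0.2111, y = 0.0675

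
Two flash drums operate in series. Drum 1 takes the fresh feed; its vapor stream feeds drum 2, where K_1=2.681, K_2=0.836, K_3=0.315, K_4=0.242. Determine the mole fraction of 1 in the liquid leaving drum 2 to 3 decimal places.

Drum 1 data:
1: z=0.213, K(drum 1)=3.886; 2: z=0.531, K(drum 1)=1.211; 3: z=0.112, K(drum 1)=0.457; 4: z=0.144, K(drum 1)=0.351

Drum 1:
Let ψ₁ = V/F and solve Σ zᵢ(Kᵢ−1)/(1+ψ₁(Kᵢ−1)) = 0.
Check two-phase: ΣzᵢKᵢ = 1.572 > 1 and Σzᵢ/Kᵢ = 1.149 > 1, so g(0) = 0.572 > 0 and g(1) = -0.149 < 0.
Newton iteration, ψ₁⁰ = 0.41:
  ψ₁ = 0.410: g = 0.1791, g' = -0.559 → ψ₁ = 0.730
  ψ₁ = 0.730: g = 0.0165, g' = -0.511 → ψ₁ = 0.762
Converged at ψ₁ = 0.762.
Drum-1 compositions:
  1: x = 0.067, y = 0.259
  2: x = 0.457, y = 0.554
  3: x = 0.191, y = 0.087
  4: x = 0.285, y = 0.100
Drum-2 feed = drum-1 vapor: z₂ = (0.2587, 0.5540, 0.0873, 0.1000).
Drum 2:
Rachford–Rice: g(ψ₂) = Σ zᵢ(Kᵢ−1)/(1+ψ₂(Kᵢ−1)) = 0.
g(0) = ΣzᵢKᵢ − 1 = 0.208 and g(1) = 1 − Σzᵢ/Kᵢ = -0.450, so a root lies in (0, 1).
Iterate (Newton) starting at ψ₂ = 0.5:
  ψ₂ = 0.500: g = -0.0757, g' = -0.477 → ψ₂ = 0.341
Converged at ψ₂ = 0.341.
  1: x = 0.164, y = 0.441
  2: x = 0.587, y = 0.491
  3: x = 0.114, y = 0.036
  4: x = 0.135, y = 0.033

x_1 (drum 2) = 0.164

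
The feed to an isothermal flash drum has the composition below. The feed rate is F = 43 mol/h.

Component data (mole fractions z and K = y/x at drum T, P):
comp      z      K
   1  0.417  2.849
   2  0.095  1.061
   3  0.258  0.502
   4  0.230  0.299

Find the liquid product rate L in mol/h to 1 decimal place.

L = 22.2 mol/h

Rachford–Rice: g(β) = Σ zᵢ(Kᵢ−1)/(1+β(Kᵢ−1)) = 0.
Check two-phase: ΣzᵢKᵢ = 1.487 > 1 and Σzᵢ/Kᵢ = 1.519 > 1, so g(0) = 0.487 > 0 and g(1) = -0.519 < 0.
Newton iteration, β⁰ = 0.5:
  β = 0.500: g = -0.0131, g' = -0.767 → β = 0.483
Converged at β = 0.483.
Then V = β·F = 0.4830·43 = 20.8 mol/h and L = F − V = 22.2 mol/h.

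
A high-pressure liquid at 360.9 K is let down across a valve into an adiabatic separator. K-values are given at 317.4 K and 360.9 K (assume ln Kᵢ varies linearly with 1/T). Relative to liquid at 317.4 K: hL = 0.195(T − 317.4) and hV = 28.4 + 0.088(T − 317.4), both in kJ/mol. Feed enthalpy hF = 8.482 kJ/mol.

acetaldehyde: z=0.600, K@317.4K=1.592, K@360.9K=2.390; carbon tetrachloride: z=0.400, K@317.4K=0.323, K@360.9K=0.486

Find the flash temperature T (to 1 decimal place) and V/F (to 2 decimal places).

T = 320.5 K, V/F = 0.28

Adiabatic flash: solve Rachford–Rice at each trial T, then check hF = ψ·hV(T) + (1−ψ)·hL(T).
  T = 317.4 K: K = (1.592, 0.323), RR gives ψ = 0.211, H_out = 5.981 kJ/mol
  T = 360.9 K: K = (2.390, 0.486), RR gives ψ = 0.880, H_out = 29.368 kJ/mol
  T = 339.1 K: K = (1.975, 0.401), RR gives ψ = 0.592, H_out = 19.668 kJ/mol
  T = 328.2 K: K = (1.779, 0.361), RR gives ψ = 0.425, H_out = 13.698 kJ/mol
  T = 322.8 K: K = (1.684, 0.342), RR gives ψ = 0.327, H_out = 10.155 kJ/mol
  T = 320.1 K: K = (1.638, 0.332), RR gives ψ = 0.272, H_out = 8.163 kJ/mol
  T = 321.5 K: K = (1.662, 0.337), RR gives ψ = 0.301, H_out = 9.217 kJ/mol
Linear interpolation between T = 320.1 (H_out = 8.163) and T = 321.5 (H_out = 9.217) on hF = 8.482 gives T ≈ 320.5 K, at which ψ = 0.28.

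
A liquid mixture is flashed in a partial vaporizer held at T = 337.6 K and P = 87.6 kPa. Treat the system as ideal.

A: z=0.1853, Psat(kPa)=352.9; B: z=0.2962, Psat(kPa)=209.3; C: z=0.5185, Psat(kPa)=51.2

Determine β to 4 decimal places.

β = 0.8770

Raoult's law: Kᵢ = Pᵢˢᵃᵗ/P = Pᵢˢᵃᵗ/87.6.
  K_A = 352.9/87.6 = 4.028539, K_B = 209.3/87.6 = 2.389269, K_C = 51.2/87.6 = 0.584475
Iterate (Newton) starting at β = 0.34:
  β = 0.3400: g = 0.30508, g' = -0.7977 → β = 0.7225
  β = 0.7225: g = 0.07353, g' = -0.4924 → β = 0.8718
  β = 0.8718: g = 0.00244, g' = -0.4653 → β = 0.8770
Converged at β = 0.8770.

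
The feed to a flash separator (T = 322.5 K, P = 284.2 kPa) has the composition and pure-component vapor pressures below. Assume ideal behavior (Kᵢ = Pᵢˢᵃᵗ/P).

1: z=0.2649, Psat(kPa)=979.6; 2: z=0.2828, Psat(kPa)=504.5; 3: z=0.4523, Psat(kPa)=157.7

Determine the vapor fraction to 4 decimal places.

Raoult's law: Kᵢ = Pᵢˢᵃᵗ/P = Pᵢˢᵃᵗ/284.2.
  K_1 = 979.6/284.2 = 3.446868, K_2 = 504.5/284.2 = 1.775158, K_3 = 157.7/284.2 = 0.554891
Rachford–Rice: g(ψ) = Σ zᵢ(Kᵢ−1)/(1+ψ(Kᵢ−1)) = 0.
g(0) = ΣzᵢKᵢ − 1 = 0.6661 and g(1) = 1 − Σzᵢ/Kᵢ = -0.0513, so a root lies in (0, 1).
Iterate (Newton) starting at ψ = 0.5:
  ψ = 0.5000: g = 0.19055, g' = -0.5573 → ψ = 0.8419
  ψ = 0.8419: g = 0.02249, g' = -0.4608 → ψ = 0.8907
  ψ = 0.8907: g = -0.00002, g' = -0.4624 → ψ = 0.8906
Converged at ψ = 0.8906.

ψ = 0.8906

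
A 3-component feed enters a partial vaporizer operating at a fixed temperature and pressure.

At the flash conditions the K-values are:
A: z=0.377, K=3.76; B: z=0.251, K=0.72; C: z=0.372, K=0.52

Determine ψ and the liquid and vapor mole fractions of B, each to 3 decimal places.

ψ = 0.697, x_B = 0.312, y_B = 0.225

Let ψ = V/F and solve Σ zᵢ(Kᵢ−1)/(1+ψ(Kᵢ−1)) = 0.
Check two-phase: ΣzᵢKᵢ = 1.792 > 1 and Σzᵢ/Kᵢ = 1.164 > 1, so g(0) = 0.792 > 0 and g(1) = -0.164 < 0.
Newton–Raphson from ψ = 0.5:
  ψ = 0.500: g = 0.1205, g' = -0.682 → ψ = 0.677
  ψ = 0.677: g = 0.0117, g' = -0.567 → ψ = 0.697
Converged at ψ = 0.697.
Compositions from xᵢ = zᵢ/(1+ψ(Kᵢ−1)), yᵢ = Kᵢxᵢ:
  A: x = 0.129, y = 0.485
  B: x = 0.312, y = 0.225
  C: x = 0.559, y = 0.291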